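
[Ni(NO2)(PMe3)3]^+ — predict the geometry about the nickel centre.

Summing ligand charges against the +1 overall charge gives an oxidation state of +2 for nickel.
Ni sits in group 10, so the d-electron count is 10 − 2 = 8.
With 4 monodentate ligands the coordination number is 4.
Nitro (N-bound nitrite) and trimethylphosphine are strong-field ligands (high in the spectrochemical series).
A 3d d⁸ ion with strong-field ligands gains enough CFSE to favour square planar over tetrahedral.

square planar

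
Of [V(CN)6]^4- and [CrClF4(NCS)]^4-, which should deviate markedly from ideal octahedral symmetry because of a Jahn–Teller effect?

[V(CN)6]^4-: Ligand charges: each cyanide is −1. With an overall charge of −4 the vanadium centre must be in the +2 oxidation state. Group 5 minus oxidation state 2 gives a d³ configuration. The d³ configuration leaves the e_g set evenly filled (or empty) — no strong Jahn–Teller driving force.
[CrClF4(NCS)]^4-: Ligand charges: each chloride is −1; each fluoride is −1; each isothiocyanate is −1. With an overall charge of −4 the chromium centre must be in the +2 oxidation state. Group 6 minus oxidation state 2 gives a d⁴ configuration. Chloride, fluoride, and isothiocyanate are weak-field ligands for a first-row metal, so the complex is high-spin. The t₂g³e_g¹ (high-spin) configuration has an unevenly filled e_g set; the Jahn–Teller theorem predicts a tetragonal distortion (typically axial elongation) to lift the degeneracy.

[CrClF4(NCS)]^4-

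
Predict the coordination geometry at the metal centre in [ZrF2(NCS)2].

tetrahedral

Each fluoride is −1; each isothiocyanate is −1; balancing the 0 overall charge requires Zr(IV).
Zirconium is a group-4 element; Zr(IV) is therefore d⁰.
With 4 monodentate ligands the coordination number is 4.
A d⁰ ion has no crystal-field stabilisation preference between square planar and tetrahedral, so four ligands adopt the sterically favoured tetrahedral geometry.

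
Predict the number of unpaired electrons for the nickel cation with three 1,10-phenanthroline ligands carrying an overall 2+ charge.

2 unpaired electrons

Summing ligand charges against the +2 overall charge gives an oxidation state of +2 for nickel.
Nickel is a group-10 element; Ni(II) is therefore d⁸.
Counting donor atoms: 3×1,10-phenanthroline (bidentate) → 6 donors. Coordination number = 6.
In an octahedral field the d⁸ configuration is t₂g⁶e_g² (only one arrangement possible), giving 2 unpaired electrons.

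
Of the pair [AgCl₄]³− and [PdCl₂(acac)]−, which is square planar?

[PdCl₂(acac)]−

For [AgCl₄]³−: Each chloride is −1; balancing the −3 overall charge requires Ag(I). Ag sits in group 11, so the d-electron count is 11 − 1 = 10. A d¹⁰ ion has no crystal-field stabilisation preference between square planar and tetrahedral, so four ligands adopt the sterically favoured tetrahedral geometry. → tetrahedral.
For [PdCl₂(acac)]−: Summing ligand charges against the −1 overall charge gives an oxidation state of +2 for palladium. Group 10 minus oxidation state 2 gives a d⁸ configuration. A 4d d⁸ ion has a large crystal-field splitting; square planar leaves the high-energy d_{x²−y²} orbital empty and maximises CFSE. → square planar.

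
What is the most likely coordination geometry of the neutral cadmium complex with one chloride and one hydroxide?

linear

Ligand charges: each chloride is −1; each hydroxide is −1. With an overall charge of 0 the cadmium centre must be in the +2 oxidation state.
Cd sits in group 12, so the d-electron count is 12 − 2 = 10.
Coordination number: 2.
A d¹⁰ ion with only two ligands adopts a linear arrangement (sp hybridisation; no CFSE preference).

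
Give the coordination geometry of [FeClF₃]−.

Each chloride is −1; each fluoride is −1; balancing the −1 overall charge requires Fe(III).
Group 8 minus oxidation state 3 gives a d⁵ configuration.
With 4 monodentate ligands the coordination number is 4.
Chloride and fluoride are weak-field ligands.
A high-spin d⁵ ion has zero CFSE in either geometry, so four ligands adopt the sterically favoured tetrahedral geometry.

tetrahedral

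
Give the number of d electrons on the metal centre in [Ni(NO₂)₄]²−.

Summing ligand charges against the −2 overall charge gives an oxidation state of +2 for nickel.
Group 10 minus oxidation state 2 gives a d⁸ configuration.

d8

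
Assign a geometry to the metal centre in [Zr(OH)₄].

tetrahedral

Summing ligand charges against the 0 overall charge gives an oxidation state of +4 for zirconium.
Group 4 minus oxidation state 4 gives a d⁰ configuration.
With 4 monodentate ligands the coordination number is 4.
A d⁰ ion has no crystal-field stabilisation preference between square planar and tetrahedral, so four ligands adopt the sterically favoured tetrahedral geometry.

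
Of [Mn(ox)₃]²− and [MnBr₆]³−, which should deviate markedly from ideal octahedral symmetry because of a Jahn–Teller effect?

[MnBr₆]³−

[Mn(ox)₃]²−: Each oxalate is −2; balancing the −2 overall charge requires Mn(IV). Group 7 minus oxidation state 4 gives a d³ configuration. The d³ configuration leaves the e_g set evenly filled (or empty) — no strong Jahn–Teller driving force.
[MnBr₆]³−: Ligand charges: each bromide is −1. With an overall charge of −3 the manganese centre must be in the +3 oxidation state. Group 7 minus oxidation state 3 gives a d⁴ configuration. Bromide is a weak-field ligand for a first-row metal, so the complex is high-spin. The t₂g³e_g¹ (high-spin) configuration has an unevenly filled e_g set; the Jahn–Teller theorem predicts a tetragonal distortion (typically axial elongation) to lift the degeneracy.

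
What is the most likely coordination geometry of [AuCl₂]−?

Ligand charges: each chloride is −1. With an overall charge of −1 the gold centre must be in the +1 oxidation state.
Group 11 minus oxidation state 1 gives a d¹⁰ configuration.
Coordination number: 2.
A d¹⁰ ion with only two ligands adopts a linear arrangement (sp hybridisation; no CFSE preference).

linear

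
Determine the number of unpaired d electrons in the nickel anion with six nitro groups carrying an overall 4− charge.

Ligand charges: each nitro (N-bound nitrite) is −1. With an overall charge of −4 the nickel centre must be in the +2 oxidation state.
Nickel is a group-10 element; Ni(II) is therefore d⁸.
In an octahedral field the d⁸ configuration is t₂g⁶e_g² (only one arrangement possible), giving 2 unpaired electrons.

2 unpaired electrons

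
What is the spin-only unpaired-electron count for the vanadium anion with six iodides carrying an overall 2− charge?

1

Ligand charges: each iodide is −1. With an overall charge of −2 the vanadium centre must be in the +4 oxidation state.
Vanadium is a group-5 element; V(IV) is therefore d¹.
In an octahedral field the d¹ configuration is t₂g¹e_g⁰ (only one arrangement possible), giving 1 unpaired electron.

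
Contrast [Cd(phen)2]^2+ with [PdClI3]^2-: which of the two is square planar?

[PdClI3]^2-

For [Cd(phen)2]^2+: Ligand charges: 1,10-phenanthroline is neutral. With an overall charge of +2 the cadmium centre must be in the +2 oxidation state. Cadmium is a group-12 element; Cd(II) is therefore d¹⁰. A d¹⁰ ion has no crystal-field stabilisation preference between square planar and tetrahedral, so four ligands adopt the sterically favoured tetrahedral geometry. → tetrahedral.
For [PdClI3]^2-: Ligand charges: each chloride is −1; each iodide is −1. With an overall charge of −2 the palladium centre must be in the +2 oxidation state. Palladium is a group-10 element; Pd(II) is therefore d⁸. A 4d d⁸ ion has a large crystal-field splitting; square planar leaves the high-energy d_{x²−y²} orbital empty and maximises CFSE. → square planar.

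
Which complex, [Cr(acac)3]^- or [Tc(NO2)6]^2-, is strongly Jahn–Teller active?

[Cr(acac)3]^-

[Cr(acac)3]^-: Each acetylacetonate is −1; balancing the −1 overall charge requires Cr(II). Group 6 minus oxidation state 2 gives a d⁴ configuration. Acetylacetonate is a weak-field ligand for a first-row metal, so the complex is high-spin. The t₂g³e_g¹ (high-spin) configuration has an unevenly filled e_g set; the Jahn–Teller theorem predicts a tetragonal distortion (typically axial elongation) to lift the degeneracy.
[Tc(NO2)6]^2-: Ligand charges: each nitro (N-bound nitrite) is −1. With an overall charge of −2 the technetium centre must be in the +4 oxidation state. Group 7 minus oxidation state 4 gives a d³ configuration. The d³ configuration leaves the e_g set evenly filled (or empty) — no strong Jahn–Teller driving force.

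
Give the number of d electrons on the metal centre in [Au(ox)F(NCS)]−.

d⁸

Each oxalate is −2; each fluoride is −1; each isothiocyanate is −1; balancing the −1 overall charge requires Au(III).
Au sits in group 11, so the d-electron count is 11 − 3 = 8.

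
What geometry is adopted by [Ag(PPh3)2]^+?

linear

Summing ligand charges against the +1 overall charge gives an oxidation state of +1 for silver.
Group 11 minus oxidation state 1 gives a d¹⁰ configuration.
Coordination number: 2.
A d¹⁰ ion with only two ligands adopts a linear arrangement (sp hybridisation; no CFSE preference).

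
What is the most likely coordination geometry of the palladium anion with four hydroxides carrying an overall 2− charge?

square planar

Ligand charges: each hydroxide is −1. With an overall charge of −2 the palladium centre must be in the +2 oxidation state.
Pd sits in group 10, so the d-electron count is 10 − 2 = 8.
With 4 monodentate ligands the coordination number is 4.
A 4d d⁸ ion has a large crystal-field splitting; square planar leaves the high-energy d_{x²−y²} orbital empty and maximises CFSE.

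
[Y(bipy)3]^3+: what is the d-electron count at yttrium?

d⁰

Ligand charges: 2,2′-bipyridine is neutral. With an overall charge of +3 the yttrium centre must be in the +3 oxidation state.
Y sits in group 3, so the d-electron count is 3 − 3 = 0.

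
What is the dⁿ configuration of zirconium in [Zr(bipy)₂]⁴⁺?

d⁰

Ligand charges: 2,2′-bipyridine is neutral. With an overall charge of +4 the zirconium centre must be in the +4 oxidation state.
Group 4 minus oxidation state 4 gives a d⁰ configuration.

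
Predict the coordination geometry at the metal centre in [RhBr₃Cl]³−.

Ligand charges: each bromide is −1; each chloride is −1. With an overall charge of −3 the rhodium centre must be in the +1 oxidation state.
Rhodium is a group-9 element; Rh(I) is therefore d⁸.
With 4 monodentate ligands the coordination number is 4.
A 4d d⁸ ion has a large crystal-field splitting; square planar leaves the high-energy d_{x²−y²} orbital empty and maximises CFSE.

square planar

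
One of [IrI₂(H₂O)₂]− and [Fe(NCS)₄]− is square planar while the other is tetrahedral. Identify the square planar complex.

For [IrI₂(H₂O)₂]−: Summing ligand charges against the −1 overall charge gives an oxidation state of +1 for iridium. Iridium is a group-9 element; Ir(I) is therefore d⁸. A 5d d⁸ ion has a large crystal-field splitting; square planar leaves the high-energy d_{x²−y²} orbital empty and maximises CFSE. → square planar.
For [Fe(NCS)₄]−: Summing ligand charges against the −1 overall charge gives an oxidation state of +3 for iron. Fe sits in group 8, so the d-electron count is 8 − 3 = 5. A high-spin d⁵ ion has zero CFSE in either geometry, so four ligands adopt the sterically favoured tetrahedral geometry. → tetrahedral.

[IrI₂(H₂O)₂]−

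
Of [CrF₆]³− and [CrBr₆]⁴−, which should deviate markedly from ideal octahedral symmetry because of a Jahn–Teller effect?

[CrBr₆]⁴−

[CrF₆]³−: Summing ligand charges against the −3 overall charge gives an oxidation state of +3 for chromium. Group 6 minus oxidation state 3 gives a d³ configuration. The d³ configuration leaves the e_g set evenly filled (or empty) — no strong Jahn–Teller driving force.
[CrBr₆]⁴−: Ligand charges: each bromide is −1. With an overall charge of −4 the chromium centre must be in the +2 oxidation state. Group 6 minus oxidation state 2 gives a d⁴ configuration. Bromide is a weak-field ligand for a first-row metal, so the complex is high-spin. The t₂g³e_g¹ (high-spin) configuration has an unevenly filled e_g set; the Jahn–Teller theorem predicts a tetragonal distortion (typically axial elongation) to lift the degeneracy.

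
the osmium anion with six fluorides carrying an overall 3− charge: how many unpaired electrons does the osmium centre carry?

Ligand charges: each fluoride is −1. With an overall charge of −3 the osmium centre must be in the +3 oxidation state.
Group 8 minus oxidation state 3 gives a d⁵ configuration.
The spin state decides the count: a 5d ion has a large Δₒ and is invariably low-spin.
An octahedral low-spin d⁵ ion is t₂g⁵e_g⁰, giving 1 unpaired electron.

1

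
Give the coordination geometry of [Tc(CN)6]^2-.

Summing ligand charges against the −2 overall charge gives an oxidation state of +4 for technetium.
Technetium is a group-7 element; Tc(IV) is therefore d³.
Coordination number: 6.
Six donors around a single metal centre give an octahedral coordination sphere.

octahedral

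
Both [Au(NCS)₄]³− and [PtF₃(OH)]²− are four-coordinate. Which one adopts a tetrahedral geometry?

For [Au(NCS)₄]³−: Each isothiocyanate is −1; balancing the −3 overall charge requires Au(I). Group 11 minus oxidation state 1 gives a d¹⁰ configuration. A d¹⁰ ion has no crystal-field stabilisation preference between square planar and tetrahedral, so four ligands adopt the sterically favoured tetrahedral geometry. → tetrahedral.
For [PtF₃(OH)]²−: Each fluoride is −1; each hydroxide is −1; balancing the −2 overall charge requires Pt(II). Platinum is a group-10 element; Pt(II) is therefore d⁸. A 5d d⁸ ion has a large crystal-field splitting; square planar leaves the high-energy d_{x²−y²} orbital empty and maximises CFSE. → square planar.

[Au(NCS)₄]³−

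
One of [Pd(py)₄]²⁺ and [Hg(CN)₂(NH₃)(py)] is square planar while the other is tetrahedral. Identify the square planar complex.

[Pd(py)₄]²⁺

For [Pd(py)₄]²⁺: Pyridine is neutral; balancing the +2 overall charge requires Pd(II). Group 10 minus oxidation state 2 gives a d⁸ configuration. A 4d d⁸ ion has a large crystal-field splitting; square planar leaves the high-energy d_{x²−y²} orbital empty and maximises CFSE. → square planar.
For [Hg(CN)₂(NH₃)(py)]: Ligand charges: each cyanide is −1; ammonia is neutral; pyridine is neutral. With an overall charge of 0 the mercury centre must be in the +2 oxidation state. Group 12 minus oxidation state 2 gives a d¹⁰ configuration. A d¹⁰ ion has no crystal-field stabilisation preference between square planar and tetrahedral, so four ligands adopt the sterically favoured tetrahedral geometry. → tetrahedral.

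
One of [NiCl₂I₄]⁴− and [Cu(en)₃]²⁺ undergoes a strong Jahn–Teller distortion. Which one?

[Cu(en)₃]²⁺

[NiCl₂I₄]⁴−: Ligand charges: each chloride is −1; each iodide is −1. With an overall charge of −4 the nickel centre must be in the +2 oxidation state. Group 10 minus oxidation state 2 gives a d⁸ configuration. The d⁸ configuration leaves the e_g set evenly filled (or empty) — no strong Jahn–Teller driving force.
[Cu(en)₃]²⁺: Summing ligand charges against the +2 overall charge gives an oxidation state of +2 for copper. Copper is a group-11 element; Cu(II) is therefore d⁹. The t₂g⁶e_g³ configuration has an unevenly filled e_g set; the Jahn–Teller theorem predicts a tetragonal distortion (typically axial elongation) to lift the degeneracy.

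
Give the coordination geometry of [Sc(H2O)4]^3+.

tetrahedral

Ligand charges: water is neutral. With an overall charge of +3 the scandium centre must be in the +3 oxidation state.
Group 3 minus oxidation state 3 gives a d⁰ configuration.
Coordination number: 4.
A d⁰ ion has no crystal-field stabilisation preference between square planar and tetrahedral, so four ligands adopt the sterically favoured tetrahedral geometry.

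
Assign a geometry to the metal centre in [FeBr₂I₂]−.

tetrahedral

Ligand charges: each bromide is −1; each iodide is −1. With an overall charge of −1 the iron centre must be in the +3 oxidation state.
Iron is a group-8 element; Fe(III) is therefore d⁵.
With 4 monodentate ligands the coordination number is 4.
Bromide and iodide are weak-field ligands.
A high-spin d⁵ ion has zero CFSE in either geometry, so four ligands adopt the sterically favoured tetrahedral geometry.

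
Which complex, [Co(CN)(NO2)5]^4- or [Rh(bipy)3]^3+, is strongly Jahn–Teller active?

[Co(CN)(NO2)5]^4-

[Co(CN)(NO2)5]^4-: Ligand charges: each cyanide is −1; each nitro (N-bound nitrite) is −1. With an overall charge of −4 the cobalt centre must be in the +2 oxidation state. Group 9 minus oxidation state 2 gives a d⁷ configuration. Cyanide and nitro (N-bound nitrite) are strong-field ligands (high in the spectrochemical series) for a first-row metal, so the complex is low-spin. The t₂g⁶e_g¹ (low-spin) configuration has an unevenly filled e_g set; the Jahn–Teller theorem predicts a tetragonal distortion (typically axial elongation) to lift the degeneracy.
[Rh(bipy)3]^3+: Summing ligand charges against the +3 overall charge gives an oxidation state of +3 for rhodium. Rhodium is a group-9 element; Rh(III) is therefore d⁶. A 4d ion has a large Δₒ and is invariably low-spin. The d⁶ configuration leaves the e_g set evenly filled (or empty) — no strong Jahn–Teller driving force.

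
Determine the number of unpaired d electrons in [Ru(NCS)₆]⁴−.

0

Summing ligand charges against the −4 overall charge gives an oxidation state of +2 for ruthenium.
Group 8 minus oxidation state 2 gives a d⁶ configuration.
The spin state decides the count: a 4d ion has a large Δₒ and is invariably low-spin.
An octahedral low-spin d⁶ ion is t₂g⁶e_g⁰, giving 0 unpaired electrons.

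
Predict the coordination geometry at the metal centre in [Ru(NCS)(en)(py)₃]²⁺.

Summing ligand charges against the +2 overall charge gives an oxidation state of +3 for ruthenium.
Ruthenium is a group-8 element; Ru(III) is therefore d⁵.
Counting donor atoms: 1×isothiocyanate (monodentate) → 1 donor; 1×ethylenediamine (bidentate) → 2 donors; 3×pyridine (monodentate) → 3 donors. Coordination number = 6.
Six donors around a single metal centre give an octahedral coordination sphere.

octahedral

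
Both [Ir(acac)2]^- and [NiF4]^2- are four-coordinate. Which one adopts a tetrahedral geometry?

For [Ir(acac)2]^-: Each acetylacetonate is −1; balancing the −1 overall charge requires Ir(I). Ir sits in group 9, so the d-electron count is 9 − 1 = 8. A 5d d⁸ ion has a large crystal-field splitting; square planar leaves the high-energy d_{x²−y²} orbital empty and maximises CFSE. → square planar.
For [NiF4]^2-: Each fluoride is −1; balancing the −2 overall charge requires Ni(II). Ni sits in group 10, so the d-electron count is 10 − 2 = 8. Fluoride is a weak-field ligand. With weak-field ligands the CFSE gain from square planar is small, so a 3d d⁸ ion takes the sterically preferred tetrahedral geometry. → tetrahedral.

[NiF4]^2-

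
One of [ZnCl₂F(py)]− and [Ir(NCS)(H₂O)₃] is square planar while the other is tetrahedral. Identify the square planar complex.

[Ir(NCS)(H₂O)₃]

For [ZnCl₂F(py)]−: Each chloride is −1; each fluoride is −1; pyridine is neutral; balancing the −1 overall charge requires Zn(II). Zn sits in group 12, so the d-electron count is 12 − 2 = 10. A d¹⁰ ion has no crystal-field stabilisation preference between square planar and tetrahedral, so four ligands adopt the sterically favoured tetrahedral geometry. → tetrahedral.
For [Ir(NCS)(H₂O)₃]: Each isothiocyanate is −1; water is neutral; balancing the 0 overall charge requires Ir(I). Iridium is a group-9 element; Ir(I) is therefore d⁸. A 5d d⁸ ion has a large crystal-field splitting; square planar leaves the high-energy d_{x²−y²} orbital empty and maximises CFSE. → square planar.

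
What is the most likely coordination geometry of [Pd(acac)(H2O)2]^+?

Each acetylacetonate is −1; water is neutral; balancing the +1 overall charge requires Pd(II).
Pd sits in group 10, so the d-electron count is 10 − 2 = 8.
Counting donor atoms: 1×acetylacetonate (bidentate) → 2 donors; 2×water (monodentate) → 2 donors. Coordination number = 4.
A 4d d⁸ ion has a large crystal-field splitting; square planar leaves the high-energy d_{x²−y²} orbital empty and maximises CFSE.

square planar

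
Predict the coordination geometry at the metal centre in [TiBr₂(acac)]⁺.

Each bromide is −1; each acetylacetonate is −1; balancing the +1 overall charge requires Ti(IV).
Ti sits in group 4, so the d-electron count is 4 − 4 = 0.
Counting donor atoms: 2×bromide (monodentate) → 2 donors; 1×acetylacetonate (bidentate) → 2 donors. Coordination number = 4.
A d⁰ ion has no crystal-field stabilisation preference between square planar and tetrahedral, so four ligands adopt the sterically favoured tetrahedral geometry.

tetrahedral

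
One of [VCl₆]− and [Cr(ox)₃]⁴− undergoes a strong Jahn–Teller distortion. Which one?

[Cr(ox)₃]⁴−

[VCl₆]−: Summing ligand charges against the −1 overall charge gives an oxidation state of +5 for vanadium. V sits in group 5, so the d-electron count is 5 − 5 = 0. The d⁰ configuration leaves the e_g set evenly filled (or empty) — no strong Jahn–Teller driving force.
[Cr(ox)₃]⁴−: Each oxalate is −2; balancing the −4 overall charge requires Cr(II). Cr sits in group 6, so the d-electron count is 6 − 2 = 4. Oxalate is a weak-field ligand for a first-row metal, so the complex is high-spin. The t₂g³e_g¹ (high-spin) configuration has an unevenly filled e_g set; the Jahn–Teller theorem predicts a tetragonal distortion (typically axial elongation) to lift the degeneracy.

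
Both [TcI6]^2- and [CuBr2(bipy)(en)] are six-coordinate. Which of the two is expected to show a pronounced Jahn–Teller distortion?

[TcI6]^2-: Each iodide is −1; balancing the −2 overall charge requires Tc(IV). Group 7 minus oxidation state 4 gives a d³ configuration. The d³ configuration leaves the e_g set evenly filled (or empty) — no strong Jahn–Teller driving force.
[CuBr2(bipy)(en)]: Summing ligand charges against the 0 overall charge gives an oxidation state of +2 for copper. Group 11 minus oxidation state 2 gives a d⁹ configuration. The t₂g⁶e_g³ configuration has an unevenly filled e_g set; the Jahn–Teller theorem predicts a tetragonal distortion (typically axial elongation) to lift the degeneracy.

[CuBr2(bipy)(en)]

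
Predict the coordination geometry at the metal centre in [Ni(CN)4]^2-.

Each cyanide is −1; balancing the −2 overall charge requires Ni(II).
Ni sits in group 10, so the d-electron count is 10 − 2 = 8.
With 4 monodentate ligands the coordination number is 4.
Cyanide is a strong-field ligand (high in the spectrochemical series).
A 3d d⁸ ion with strong-field ligands gains enough CFSE to favour square planar over tetrahedral.

square planar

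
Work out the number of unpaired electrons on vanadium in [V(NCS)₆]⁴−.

Ligand charges: each isothiocyanate is −1. With an overall charge of −4 the vanadium centre must be in the +2 oxidation state.
V sits in group 5, so the d-electron count is 5 − 2 = 3.
In an octahedral field the d³ configuration is t₂g³e_g⁰ (only one arrangement possible), giving 3 unpaired electrons.

3 unpaired electrons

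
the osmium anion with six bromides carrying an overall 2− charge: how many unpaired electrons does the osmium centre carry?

Each bromide is −1; balancing the −2 overall charge requires Os(IV).
Os sits in group 8, so the d-electron count is 8 − 4 = 4.
The spin state decides the count: a 5d ion has a large Δₒ and is invariably low-spin.
An octahedral low-spin d⁴ ion is t₂g⁴e_g⁰, giving 2 unpaired electrons.

2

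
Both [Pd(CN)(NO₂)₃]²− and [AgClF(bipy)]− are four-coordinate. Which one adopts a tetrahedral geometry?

[AgClF(bipy)]−

For [Pd(CN)(NO₂)₃]²−: Ligand charges: each cyanide is −1; each nitro (N-bound nitrite) is −1. With an overall charge of −2 the palladium centre must be in the +2 oxidation state. Palladium is a group-10 element; Pd(II) is therefore d⁸. A 4d d⁸ ion has a large crystal-field splitting; square planar leaves the high-energy d_{x²−y²} orbital empty and maximises CFSE. → square planar.
For [AgClF(bipy)]−: Ligand charges: each chloride is −1; each fluoride is −1; 2,2′-bipyridine is neutral. With an overall charge of −1 the silver centre must be in the +1 oxidation state. Ag sits in group 11, so the d-electron count is 11 − 1 = 10. A d¹⁰ ion has no crystal-field stabilisation preference between square planar and tetrahedral, so four ligands adopt the sterically favoured tetrahedral geometry. → tetrahedral.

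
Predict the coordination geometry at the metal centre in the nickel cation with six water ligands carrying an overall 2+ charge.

Ligand charges: water is neutral. With an overall charge of +2 the nickel centre must be in the +2 oxidation state.
Group 10 minus oxidation state 2 gives a d⁸ configuration.
With 6 monodentate ligands the coordination number is 6.
Six donors around a single metal centre give an octahedral coordination sphere.

octahedral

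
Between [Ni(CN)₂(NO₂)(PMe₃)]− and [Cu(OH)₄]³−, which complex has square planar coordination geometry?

[Ni(CN)₂(NO₂)(PMe₃)]−

For [Ni(CN)₂(NO₂)(PMe₃)]−: Summing ligand charges against the −1 overall charge gives an oxidation state of +2 for nickel. Group 10 minus oxidation state 2 gives a d⁸ configuration. Cyanide, nitro (N-bound nitrite), and trimethylphosphine are strong-field ligands (high in the spectrochemical series). A 3d d⁸ ion with strong-field ligands gains enough CFSE to favour square planar over tetrahedral. → square planar.
For [Cu(OH)₄]³−: Each hydroxide is −1; balancing the −3 overall charge requires Cu(I). Copper is a group-11 element; Cu(I) is therefore d¹⁰. A d¹⁰ ion has no crystal-field stabilisation preference between square planar and tetrahedral, so four ligands adopt the sterically favoured tetrahedral geometry. → tetrahedral.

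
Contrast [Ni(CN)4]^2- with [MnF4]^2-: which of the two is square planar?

[Ni(CN)4]^2-

For [Ni(CN)4]^2-: Summing ligand charges against the −2 overall charge gives an oxidation state of +2 for nickel. Group 10 minus oxidation state 2 gives a d⁸ configuration. Cyanide is a strong-field ligand (high in the spectrochemical series). A 3d d⁸ ion with strong-field ligands gains enough CFSE to favour square planar over tetrahedral. → square planar.
For [MnF4]^2-: Summing ligand charges against the −2 overall charge gives an oxidation state of +2 for manganese. Manganese is a group-7 element; Mn(II) is therefore d⁵. A high-spin d⁵ ion has zero CFSE in either geometry, so four ligands adopt the sterically favoured tetrahedral geometry. → tetrahedral.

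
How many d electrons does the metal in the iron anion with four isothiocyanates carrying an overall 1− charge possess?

Summing ligand charges against the −1 overall charge gives an oxidation state of +3 for iron.
Group 8 minus oxidation state 3 gives a d⁵ configuration.

d5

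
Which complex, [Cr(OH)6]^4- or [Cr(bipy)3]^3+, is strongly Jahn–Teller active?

[Cr(OH)6]^4-

[Cr(OH)6]^4-: Each hydroxide is −1; balancing the −4 overall charge requires Cr(II). Chromium is a group-6 element; Cr(II) is therefore d⁴. Hydroxide is a weak-field ligand for a first-row metal, so the complex is high-spin. The t₂g³e_g¹ (high-spin) configuration has an unevenly filled e_g set; the Jahn–Teller theorem predicts a tetragonal distortion (typically axial elongation) to lift the degeneracy.
[Cr(bipy)3]^3+: Ligand charges: 2,2′-bipyridine is neutral. With an overall charge of +3 the chromium centre must be in the +3 oxidation state. Cr sits in group 6, so the d-electron count is 6 − 3 = 3. The d³ configuration leaves the e_g set evenly filled (or empty) — no strong Jahn–Teller driving force.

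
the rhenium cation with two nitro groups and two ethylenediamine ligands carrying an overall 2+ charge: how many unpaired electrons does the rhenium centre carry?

3

Summing ligand charges against the +2 overall charge gives an oxidation state of +4 for rhenium.
Group 7 minus oxidation state 4 gives a d³ configuration.
Counting donor atoms: 2×nitro (N-bound nitrite) (monodentate) → 2 donors; 2×ethylenediamine (bidentate) → 4 donors. Coordination number = 6.
In an octahedral field the d³ configuration is t₂g³e_g⁰ (only one arrangement possible), giving 3 unpaired electrons.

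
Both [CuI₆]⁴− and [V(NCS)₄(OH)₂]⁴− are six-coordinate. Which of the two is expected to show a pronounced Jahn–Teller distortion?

[CuI₆]⁴−

[CuI₆]⁴−: Each iodide is −1; balancing the −4 overall charge requires Cu(II). Group 11 minus oxidation state 2 gives a d⁹ configuration. The t₂g⁶e_g³ configuration has an unevenly filled e_g set; the Jahn–Teller theorem predicts a tetragonal distortion (typically axial elongation) to lift the degeneracy.
[V(NCS)₄(OH)₂]⁴−: Summing ligand charges against the −4 overall charge gives an oxidation state of +2 for vanadium. V sits in group 5, so the d-electron count is 5 − 2 = 3. The d³ configuration leaves the e_g set evenly filled (or empty) — no strong Jahn–Teller driving force.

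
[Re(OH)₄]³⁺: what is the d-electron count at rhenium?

Summing ligand charges against the +3 overall charge gives an oxidation state of +7 for rhenium.
Re sits in group 7, so the d-electron count is 7 − 7 = 0.

d⁰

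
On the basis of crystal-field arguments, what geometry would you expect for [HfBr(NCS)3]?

Ligand charges: each bromide is −1; each isothiocyanate is −1. With an overall charge of 0 the hafnium centre must be in the +4 oxidation state.
Hafnium is a group-4 element; Hf(IV) is therefore d⁰.
With 4 monodentate ligands the coordination number is 4.
A d⁰ ion has no crystal-field stabilisation preference between square planar and tetrahedral, so four ligands adopt the sterically favoured tetrahedral geometry.

tetrahedral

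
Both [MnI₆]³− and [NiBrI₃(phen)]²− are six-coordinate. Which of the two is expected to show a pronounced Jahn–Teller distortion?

[MnI₆]³−: Ligand charges: each iodide is −1. With an overall charge of −3 the manganese centre must be in the +3 oxidation state. Mn sits in group 7, so the d-electron count is 7 − 3 = 4. Iodide is a weak-field ligand for a first-row metal, so the complex is high-spin. The t₂g³e_g¹ (high-spin) configuration has an unevenly filled e_g set; the Jahn–Teller theorem predicts a tetragonal distortion (typically axial elongation) to lift the degeneracy.
[NiBrI₃(phen)]²−: Each bromide is −1; each iodide is −1; 1,10-phenanthroline is neutral; balancing the −2 overall charge requires Ni(II). Group 10 minus oxidation state 2 gives a d⁸ configuration. The d⁸ configuration leaves the e_g set evenly filled (or empty) — no strong Jahn–Teller driving force.

[MnI₆]³−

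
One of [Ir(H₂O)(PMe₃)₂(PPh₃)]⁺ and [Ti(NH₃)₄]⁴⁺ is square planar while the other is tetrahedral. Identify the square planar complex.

[Ir(H₂O)(PMe₃)₂(PPh₃)]⁺

For [Ir(H₂O)(PMe₃)₂(PPh₃)]⁺: Water is neutral; trimethylphosphine is neutral; triphenylphosphine is neutral; balancing the +1 overall charge requires Ir(I). Group 9 minus oxidation state 1 gives a d⁸ configuration. A 5d d⁸ ion has a large crystal-field splitting; square planar leaves the high-energy d_{x²−y²} orbital empty and maximises CFSE. → square planar.
For [Ti(NH₃)₄]⁴⁺: Ligand charges: ammonia is neutral. With an overall charge of +4 the titanium centre must be in the +4 oxidation state. Ti sits in group 4, so the d-electron count is 4 − 4 = 0. A d⁰ ion has no crystal-field stabilisation preference between square planar and tetrahedral, so four ligands adopt the sterically favoured tetrahedral geometry. → tetrahedral.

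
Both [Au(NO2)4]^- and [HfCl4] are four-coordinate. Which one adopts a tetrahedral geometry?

[HfCl4]

For [Au(NO2)4]^-: Summing ligand charges against the −1 overall charge gives an oxidation state of +3 for gold. Au sits in group 11, so the d-electron count is 11 − 3 = 8. A 5d d⁸ ion has a large crystal-field splitting; square planar leaves the high-energy d_{x²−y²} orbital empty and maximises CFSE. → square planar.
For [HfCl4]: Ligand charges: each chloride is −1. With an overall charge of 0 the hafnium centre must be in the +4 oxidation state. Group 4 minus oxidation state 4 gives a d⁰ configuration. A d⁰ ion has no crystal-field stabilisation preference between square planar and tetrahedral, so four ligands adopt the sterically favoured tetrahedral geometry. → tetrahedral.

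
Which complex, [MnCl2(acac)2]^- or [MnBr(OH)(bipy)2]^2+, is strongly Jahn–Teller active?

[MnCl2(acac)2]^-: Summing ligand charges against the −1 overall charge gives an oxidation state of +3 for manganese. Group 7 minus oxidation state 3 gives a d⁴ configuration. Acetylacetonate and chloride are weak-field ligands for a first-row metal, so the complex is high-spin. The t₂g³e_g¹ (high-spin) configuration has an unevenly filled e_g set; the Jahn–Teller theorem predicts a tetragonal distortion (typically axial elongation) to lift the degeneracy.
[MnBr(OH)(bipy)2]^2+: Each bromide is −1; each hydroxide is −1; 2,2′-bipyridine is neutral; balancing the +2 overall charge requires Mn(IV). Group 7 minus oxidation state 4 gives a d³ configuration. The d³ configuration leaves the e_g set evenly filled (or empty) — no strong Jahn–Teller driving force.

[MnCl2(acac)2]^-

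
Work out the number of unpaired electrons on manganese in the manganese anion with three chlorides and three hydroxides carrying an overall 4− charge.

Ligand charges: each chloride is −1; each hydroxide is −1. With an overall charge of −4 the manganese centre must be in the +2 oxidation state.
Manganese is a group-7 element; Mn(II) is therefore d⁵.
The spin state decides the count: Chloride and hydroxide are weak-field ligands for a first-row metal, so the complex is high-spin.
An octahedral high-spin d⁵ ion is t₂g³e_g², giving 5 unpaired electrons.

5 unpaired electrons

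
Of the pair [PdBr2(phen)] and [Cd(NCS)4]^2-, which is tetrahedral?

[Cd(NCS)4]^2-

For [PdBr2(phen)]: Ligand charges: each bromide is −1; 1,10-phenanthroline is neutral. With an overall charge of 0 the palladium centre must be in the +2 oxidation state. Palladium is a group-10 element; Pd(II) is therefore d⁸. A 4d d⁸ ion has a large crystal-field splitting; square planar leaves the high-energy d_{x²−y²} orbital empty and maximises CFSE. → square planar.
For [Cd(NCS)4]^2-: Ligand charges: each isothiocyanate is −1. With an overall charge of −2 the cadmium centre must be in the +2 oxidation state. Group 12 minus oxidation state 2 gives a d¹⁰ configuration. A d¹⁰ ion has no crystal-field stabilisation preference between square planar and tetrahedral, so four ligands adopt the sterically favoured tetrahedral geometry. → tetrahedral.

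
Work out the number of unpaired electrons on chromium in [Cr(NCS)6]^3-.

3 unpaired electrons

Ligand charges: each isothiocyanate is −1. With an overall charge of −3 the chromium centre must be in the +3 oxidation state.
Cr sits in group 6, so the d-electron count is 6 − 3 = 3.
In an octahedral field the d³ configuration is t₂g³e_g⁰ (only one arrangement possible), giving 3 unpaired electrons.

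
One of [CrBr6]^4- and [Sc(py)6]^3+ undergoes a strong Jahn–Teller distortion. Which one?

[CrBr6]^4-: Ligand charges: each bromide is −1. With an overall charge of −4 the chromium centre must be in the +2 oxidation state. Cr sits in group 6, so the d-electron count is 6 − 2 = 4. Bromide is a weak-field ligand for a first-row metal, so the complex is high-spin. The t₂g³e_g¹ (high-spin) configuration has an unevenly filled e_g set; the Jahn–Teller theorem predicts a tetragonal distortion (typically axial elongation) to lift the degeneracy.
[Sc(py)6]^3+: Summing ligand charges against the +3 overall charge gives an oxidation state of +3 for scandium. Group 3 minus oxidation state 3 gives a d⁰ configuration. The d⁰ configuration leaves the e_g set evenly filled (or empty) — no strong Jahn–Teller driving force.

[CrBr6]^4-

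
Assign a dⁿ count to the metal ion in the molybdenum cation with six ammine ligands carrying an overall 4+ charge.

Summing ligand charges against the +4 overall charge gives an oxidation state of +4 for molybdenum.
Group 6 minus oxidation state 4 gives a d² configuration.

d2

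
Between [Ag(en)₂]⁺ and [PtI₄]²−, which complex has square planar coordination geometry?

For [Ag(en)₂]⁺: Ligand charges: ethylenediamine is neutral. With an overall charge of +1 the silver centre must be in the +1 oxidation state. Group 11 minus oxidation state 1 gives a d¹⁰ configuration. A d¹⁰ ion has no crystal-field stabilisation preference between square planar and tetrahedral, so four ligands adopt the sterically favoured tetrahedral geometry. → tetrahedral.
For [PtI₄]²−: Ligand charges: each iodide is −1. With an overall charge of −2 the platinum centre must be in the +2 oxidation state. Group 10 minus oxidation state 2 gives a d⁸ configuration. A 5d d⁸ ion has a large crystal-field splitting; square planar leaves the high-energy d_{x²−y²} orbital empty and maximises CFSE. → square planar.

[PtI₄]²−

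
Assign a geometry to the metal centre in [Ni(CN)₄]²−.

square planar

Ligand charges: each cyanide is −1. With an overall charge of −2 the nickel centre must be in the +2 oxidation state.
Ni sits in group 10, so the d-electron count is 10 − 2 = 8.
Coordination number: 4.
Cyanide is a strong-field ligand (high in the spectrochemical series).
A 3d d⁸ ion with strong-field ligands gains enough CFSE to favour square planar over tetrahedral.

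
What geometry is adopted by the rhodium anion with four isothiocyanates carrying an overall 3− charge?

Ligand charges: each isothiocyanate is −1. With an overall charge of −3 the rhodium centre must be in the +1 oxidation state.
Rh sits in group 9, so the d-electron count is 9 − 1 = 8.
With 4 monodentate ligands the coordination number is 4.
A 4d d⁸ ion has a large crystal-field splitting; square planar leaves the high-energy d_{x²−y²} orbital empty and maximises CFSE.

square planar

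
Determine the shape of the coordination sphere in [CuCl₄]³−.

tetrahedral

Ligand charges: each chloride is −1. With an overall charge of −3 the copper centre must be in the +1 oxidation state.
Cu sits in group 11, so the d-electron count is 11 − 1 = 10.
With 4 monodentate ligands the coordination number is 4.
A d¹⁰ ion has no crystal-field stabilisation preference between square planar and tetrahedral, so four ligands adopt the sterically favoured tetrahedral geometry.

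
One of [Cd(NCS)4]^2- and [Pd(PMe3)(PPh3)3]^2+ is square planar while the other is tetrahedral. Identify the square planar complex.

For [Cd(NCS)4]^2-: Ligand charges: each isothiocyanate is −1. With an overall charge of −2 the cadmium centre must be in the +2 oxidation state. Group 12 minus oxidation state 2 gives a d¹⁰ configuration. A d¹⁰ ion has no crystal-field stabilisation preference between square planar and tetrahedral, so four ligands adopt the sterically favoured tetrahedral geometry. → tetrahedral.
For [Pd(PMe3)(PPh3)3]^2+: Trimethylphosphine is neutral; triphenylphosphine is neutral; balancing the +2 overall charge requires Pd(II). Group 10 minus oxidation state 2 gives a d⁸ configuration. A 4d d⁸ ion has a large crystal-field splitting; square planar leaves the high-energy d_{x²−y²} orbital empty and maximises CFSE. → square planar.

[Pd(PMe3)(PPh3)3]^2+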